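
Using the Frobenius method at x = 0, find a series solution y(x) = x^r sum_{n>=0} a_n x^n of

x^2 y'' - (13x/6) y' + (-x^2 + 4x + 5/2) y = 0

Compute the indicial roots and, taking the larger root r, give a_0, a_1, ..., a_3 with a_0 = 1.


Write in Frobenius form y'' + (p(x)/x) y' + (q(x)/x^2) y = 0:
  p(x) = -13/6,  q(x) = -x^2 + 4x + 5/2.
Indicial equation: r(r-1) + (-13/6) r + (5/2) = 0 -> roots r_1 = 5/3, r_2 = 3/2.
Take r = r_1 = 5/3. Let y(x) = x^r sum_{n>=0} a_n x^n with a_0 = 1.
Substitute y = x^r sum a_n x^n and match x^{r+n}. The recurrence is
  D(n) a_n + 4 a_{n-1} - 1 a_{n-2} = 0,  where D(n) = (r+n)(r+n-1) + (-13/6)(r+n) + (5/2).
  a_n = [-4 a_{n-1} + 1 a_{n-2}] / D(n).
Since the indicial polynomial factors as (r - r_1)(r - r_2), D(n) = (r_1 + n - r_1)(r_1 + n - r_2) = n(n + 1/6).
Evaluating step by step (a_0 = 1):
  n = 1: D(1) = 1(1 + 1/6) = 7/6; numerator = -4(1) = -4; a_1 = (-4)/(7/6) = -24/7
  n = 2: D(2) = 2(2 + 1/6) = 13/3; numerator = -4(-24/7) + 1(1) = 103/7; a_2 = (103/7)/(13/3) = 309/91
  n = 3: D(3) = 3(3 + 1/6) = 19/2; numerator = -4(309/91) + 1(-24/7) = -1548/91; a_3 = (-1548/91)/(19/2) = -3096/1729

r = 5/3; a_0 = 1; a_1 = -24/7; a_2 = 309/91; a_3 = -3096/1729


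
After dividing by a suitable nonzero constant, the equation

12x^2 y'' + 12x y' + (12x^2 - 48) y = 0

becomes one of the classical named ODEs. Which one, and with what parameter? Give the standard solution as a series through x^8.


All three coefficients share the factor 12; dividing through by 12 gives  x^2 y'' + x y' + (x^2 - 4) y = 0.
This matches the Bessel equation x^2 y'' + x y' + (x^2 - nu^2) y = 0 with nu^2 = 4, so nu = 2; the solution bounded at x = 0 is J_2(x).
Frobenius at x = 0: indicial roots ±nu; for r = nu the recurrence k(k + 2nu) c_k = -c_{k-2} gives the standard series J_nu(x) = sum_{k>=0} (-1)^k / (k! (k+nu)!) (x/2)^(2k+nu). Evaluate the first 4 terms:
  k = 0: (-1)^0 / (0! * 2! * 2^2) x^2 = 1/(1*2*4) x^2 = (1/8) x^2
  k = 1: (-1)^1 / (1! * 3! * 2^4) x^4 = -1/(1*6*16) x^4 = (-1/96) x^4
  k = 2: (-1)^2 / (2! * 4! * 2^6) x^6 = 1/(2*24*64) x^6 = (1/3072) x^6
  k = 3: (-1)^3 / (3! * 5! * 2^8) x^8 = -1/(6*120*256) x^8 = (-1/184320) x^8
Hence J_2(x) = -x^8/184320 + x^6/3072 - x^4/96 + x^2/8 + ....

J_2(x); series = -x^8/184320 + x^6/3072 - x^4/96 + x^2/8


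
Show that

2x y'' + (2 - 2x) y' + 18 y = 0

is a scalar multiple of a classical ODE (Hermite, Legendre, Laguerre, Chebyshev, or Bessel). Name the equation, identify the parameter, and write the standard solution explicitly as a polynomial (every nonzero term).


All three coefficients share the factor 2; dividing through by 2 gives  x y'' + (1 - x) y' + 9 y = 0.
This matches the Laguerre equation x y'' + (1 - x) y' + n y = 0 with n = 9; the polynomial solution is L_9(x).
With y = sum_k a_k x^k, matching x^k gives (k+1)k a_{k+1} + (k+1) a_{k+1} - k a_k + n a_k = 0, i.e. (k+1)^2 a_{k+1} = (k - n) a_k = (k - 9) a_k. The right side vanishes at k = 9, so the series terminates at degree 9.
Standard normalization L_n(0) = 1 gives a_0 = 1. Work upward with a_{k+1} = (k - 9) a_k / (k+1)^2:
  a_1 = (0 - 9)(1) / 1^2 = -9/1 = -9
  a_2 = (1 - 9)(-9) / 2^2 = 72/4 = 18
  a_3 = (2 - 9)(18) / 3^2 = -126/9 = -14
  a_4 = (3 - 9)(-14) / 4^2 = 84/16 = 21/4
  a_5 = (4 - 9)(21/4) / 5^2 = (-105/4)/25 = -21/20
  a_6 = (5 - 9)(-21/20) / 6^2 = (21/5)/36 = 7/60
  a_7 = (6 - 9)(7/60) / 7^2 = (-7/20)/49 = -1/140
  a_8 = (7 - 9)(-1/140) / 8^2 = (1/70)/64 = 1/4480
  a_9 = (8 - 9)(1/4480) / 9^2 = (-1/4480)/81 = -1/362880
Hence L_9(x) = -x^9/362880 + x^8/4480 - x^7/140 + 7 x^6/60 - 21 x^5/20 + 21 x^4/4 - 14 x^3 + 18 x^2 - 9 x + 1.

L_9(x); series = -x^9/362880 + x^8/4480 - x^7/140 + 7 x^6/60 - 21 x^5/20 + 21 x^4/4 - 14 x^3 + 18 x^2 - 9 x + 1


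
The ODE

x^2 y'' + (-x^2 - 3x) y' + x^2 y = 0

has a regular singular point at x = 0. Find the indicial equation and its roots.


Divide by x^2 to reach normal form y'' + P_1(x) y' + P_2(x) y = 0 with P_1(x) = -1 - 3/x and P_2(x) = 1.
x = 0 is a singular point because the y'-coefficient -1 - 3/x has a pole at x = 0.
It is a regular singular point because x P_1(x) = p(x) = -x - 3 and x^2 P_2(x) = q(x) = x^2 are polynomials, hence analytic at x = 0.
p(0) = -3,  q(0) = 0.
Indicial equation: r(r-1) + p(0) r + q(0) = 0, i.e. r^2 + (p(0) - 1) r + q(0) = 0, i.e. r^2 - 4 r = 0.
Discriminant: (-4)^2 - 4(0) = 16, so r = (4 ± 4)/2.
Solving: r_1 = 4, r_2 = 0.

indicial: r^2 - 4 r = 0; roots r_1 = 4, r_2 = 0


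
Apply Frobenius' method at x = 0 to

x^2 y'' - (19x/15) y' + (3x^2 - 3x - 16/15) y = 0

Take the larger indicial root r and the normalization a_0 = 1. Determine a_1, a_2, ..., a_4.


Write in Frobenius form y'' + (p(x)/x) y' + (q(x)/x^2) y = 0:
  p(x) = -19/15,  q(x) = 3x^2 - 3x - 16/15.
Indicial equation: r(r-1) + (-19/15) r + (-16/15) = 0 -> roots r_1 = 8/3, r_2 = -2/5.
Take r = r_1 = 8/3. Let y(x) = x^r sum_{n>=0} a_n x^n with a_0 = 1.
Substitute y = x^r sum a_n x^n and match x^{r+n}. The recurrence is
  D(n) a_n - 3 a_{n-1} + 3 a_{n-2} = 0,  where D(n) = (r+n)(r+n-1) + (-19/15)(r+n) + (-16/15).
  a_n = [3 a_{n-1} - 3 a_{n-2}] / D(n).
Since the indicial polynomial factors as (r - r_1)(r - r_2), D(n) = (r_1 + n - r_1)(r_1 + n - r_2) = n(n + 46/15).
Evaluating step by step (a_0 = 1):
  n = 1: D(1) = 1(1 + 46/15) = 61/15; numerator = 3(1) = 3; a_1 = (3)/(61/15) = 45/61
  n = 2: D(2) = 2(2 + 46/15) = 152/15; numerator = 3(45/61) - 3(1) = -48/61; a_2 = (-48/61)/(152/15) = -90/1159
  n = 3: D(3) = 3(3 + 46/15) = 91/5; numerator = 3(-90/1159) - 3(45/61) = -2835/1159; a_3 = (-2835/1159)/(91/5) = -2025/15067
  n = 4: D(4) = 4(4 + 46/15) = 424/15; numerator = 3(-2025/15067) - 3(-90/1159) = -135/793; a_4 = (-135/793)/(424/15) = -2025/336232

r = 8/3; a_0 = 1; a_1 = 45/61; a_2 = -90/1159; a_3 = -2025/15067; a_4 = -2025/336232


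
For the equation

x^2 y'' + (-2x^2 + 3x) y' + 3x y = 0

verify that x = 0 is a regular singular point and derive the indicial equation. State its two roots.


Divide by x^2 to reach normal form y'' + P_1(x) y' + P_2(x) y = 0 with P_1(x) = -2 + 3/x and P_2(x) = 3/x.
x = 0 is a singular point because the y'-coefficient -2 + 3/x has a pole at x = 0 and the y-coefficient 3/x has a pole at x = 0.
It is a regular singular point because x P_1(x) = p(x) = 3 - 2x and x^2 P_2(x) = q(x) = 3x are polynomials, hence analytic at x = 0.
p(0) = 3,  q(0) = 0.
Indicial equation: r(r-1) + p(0) r + q(0) = 0, i.e. r^2 + (p(0) - 1) r + q(0) = 0, i.e. r^2 + 2 r = 0.
Discriminant: (2)^2 - 4(0) = 4, so r = (-2 ± 2)/2.
Solving: r_1 = 0, r_2 = -2.

indicial: r^2 + 2 r = 0; roots r_1 = 0, r_2 = -2


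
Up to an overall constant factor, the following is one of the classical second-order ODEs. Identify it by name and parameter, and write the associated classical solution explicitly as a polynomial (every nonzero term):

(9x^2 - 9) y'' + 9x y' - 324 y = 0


All three coefficients share the factor -9; dividing through by -9 gives  (1 - x^2) y'' - x y' + 36 y = 0.
This matches the Chebyshev equation (1 - x^2) y'' - x y' + n^2 y = 0 (note the -x y' term, not -2x y') with n^2 = 36, so n = 6; the polynomial solution is T_6(x).
With y = sum_k a_k x^k, matching x^k gives (k+2)(k+1) a_{k+2} = (k^2 - n^2) a_k = (k - 6)(k + 6) a_k. The right side vanishes at k = 6, so the series with the parity of 6 terminates at degree 6.
Standard normalization: leading coefficient of T_n is 2^(n-1), so a_6 = 2^5 = 32. Work downward with a_k = (k+1)(k+2) a_{k+2} / ((k - 6)(k + 6)):
  a_4 = (5)(6)(32) / ((4 - 6)(4 + 6)) = 960/(-20) = -48
  a_2 = (3)(4)(-48) / ((2 - 6)(2 + 6)) = -576/(-32) = 18
  a_0 = (1)(2)(18) / ((0 - 6)(0 + 6)) = 36/(-36) = -1
Hence T_6(x) = 32 x^6 - 48 x^4 + 18 x^2 - 1.

T_6(x); series = 32 x^6 - 48 x^4 + 18 x^2 - 1


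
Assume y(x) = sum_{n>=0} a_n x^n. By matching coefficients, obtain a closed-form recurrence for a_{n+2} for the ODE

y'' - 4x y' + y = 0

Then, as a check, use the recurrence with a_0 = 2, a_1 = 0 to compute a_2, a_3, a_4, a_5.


Substitute y = sum_n a_n x^n.
y''(x) has coefficient (n+2)(n+1) a_{n+2} at x^n;
-4 x y'(x) has coefficient -4 n a_n at x^n (shift);
y(x) has coefficient 1 a_n at x^n.
Matching x^n: (n+2)(n+1) a_{n+2} + (-4n + 1) a_n = 0.
Thus a_{n+2} = (4n - 1) / ((n+1)(n+2)) * a_n.

Check with a_0 = 2, a_1 = 0 (apply the recurrence for n = 0, 1, 2, 3): a_0 = 2, a_1 = 0, a_2 = -1, a_3 = 0, a_4 = -7/12, a_5 = 0.

a_(n+2) = (4n - 1) / ((n+1)(n+2)) * a_n; check: a_0 = 2, a_1 = 0, a_2 = -1, a_3 = 0, a_4 = -7/12, a_5 = 0


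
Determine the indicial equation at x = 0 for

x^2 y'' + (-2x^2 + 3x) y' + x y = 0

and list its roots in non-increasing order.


Divide by x^2 to reach normal form y'' + P_1(x) y' + P_2(x) y = 0 with P_1(x) = -2 + 3/x and P_2(x) = 1/x.
x = 0 is a singular point because the y'-coefficient -2 + 3/x has a pole at x = 0 and the y-coefficient 1/x has a pole at x = 0.
It is a regular singular point because x P_1(x) = p(x) = 3 - 2x and x^2 P_2(x) = q(x) = x are polynomials, hence analytic at x = 0.
p(0) = 3,  q(0) = 0.
Indicial equation: r(r-1) + p(0) r + q(0) = 0, i.e. r^2 + (p(0) - 1) r + q(0) = 0, i.e. r^2 + 2 r = 0.
Discriminant: (2)^2 - 4(0) = 4, so r = (-2 ± 2)/2.
Solving: r_1 = 0, r_2 = -2.

indicial: r^2 + 2 r = 0; roots r_1 = 0, r_2 = -2


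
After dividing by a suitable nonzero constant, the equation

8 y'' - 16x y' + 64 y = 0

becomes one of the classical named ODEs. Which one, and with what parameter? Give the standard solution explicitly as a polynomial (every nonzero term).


All three coefficients share the factor 8; dividing through by 8 gives  y'' - 2x y' + 8 y = 0.
This matches the Hermite equation y'' - 2x y' + 2n y = 0 with 2n = 8, so n = 4; the polynomial solution is H_4(x).
With y = sum_k a_k x^k, matching x^k gives (k+2)(k+1) a_{k+2} = 2(k - n) a_k = 2(k - 4) a_k. The right side vanishes at k = 4, so the series with the parity of 4 terminates at degree 4.
Standard normalization: leading coefficient of H_n is 2^n, so a_4 = 2^4 = 16. Work downward with a_k = (k+1)(k+2) a_{k+2} / (2(k - n)):
  a_2 = (3)(4)(16) / (2(2 - 4)) = 192/(-4) = -48
  a_0 = (1)(2)(-48) / (2(0 - 4)) = -96/(-8) = 12
Hence H_4(x) = 16 x^4 - 48 x^2 + 12.

H_4(x); series = 16 x^4 - 48 x^2 + 12


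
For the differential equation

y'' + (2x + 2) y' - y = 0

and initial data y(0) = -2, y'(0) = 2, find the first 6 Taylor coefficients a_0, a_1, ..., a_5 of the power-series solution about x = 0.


Ansatz: y(x) = sum_{n>=0} a_n x^n, so y'(x) = sum_{n>=1} n a_n x^(n-1) and y''(x) = sum_{n>=2} n(n-1) a_n x^(n-2).
Substitute into P(x) y'' + Q(x) y' + R(x) y = 0 with P(x) = 1, Q(x) = 2x + 2, R(x) = -1, and match powers of x.
Initial conditions: a_0 = -2, a_1 = 2.
Setting the coefficient of each power of x to zero and solving order by order (substituting the coefficients already found):
  x^0: 2 a_2 + 2 a_1 - a_0 = 0  ->  2 a_2 = -2 a_1 + a_0 = -6  ->  a_2 = -3
  x^1: 6 a_3 + 4 a_2 + a_1 = 0  ->  6 a_3 = -4 a_2 - a_1 = 10  ->  a_3 = 5/3
  x^2: 12 a_4 + 6 a_3 + 3 a_2 = 0  ->  12 a_4 = -6 a_3 - 3 a_2 = -1  ->  a_4 = -1/12
  x^3: 20 a_5 + 8 a_4 + 5 a_3 = 0  ->  20 a_5 = -8 a_4 - 5 a_3 = -23/3  ->  a_5 = -23/60
Truncated series: y(x) = -2 + 2 x - 3 x^2 + (5/3) x^3 - (1/12) x^4 - (23/60) x^5 + O(x^6).

a_0 = -2; a_1 = 2; a_2 = -3; a_3 = 5/3; a_4 = -1/12; a_5 = -23/60


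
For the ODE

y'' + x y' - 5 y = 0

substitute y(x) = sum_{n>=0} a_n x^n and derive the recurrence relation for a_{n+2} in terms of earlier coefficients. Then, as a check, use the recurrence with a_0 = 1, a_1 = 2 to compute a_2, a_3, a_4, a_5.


Substitute y = sum_n a_n x^n.
y''(x) has coefficient (n+2)(n+1) a_{n+2} at x^n;
x y'(x) has coefficient n a_n at x^n (shift);
-5 y(x) has coefficient -5 a_n at x^n.
Matching x^n: (n+2)(n+1) a_{n+2} + (n - 5) a_n = 0.
Thus a_{n+2} = (-n + 5) / ((n+1)(n+2)) * a_n.

Check with a_0 = 1, a_1 = 2 (apply the recurrence for n = 0, 1, 2, 3): a_0 = 1, a_1 = 2, a_2 = 5/2, a_3 = 4/3, a_4 = 5/8, a_5 = 2/15.

a_(n+2) = (-n + 5) / ((n+1)(n+2)) * a_n; check: a_0 = 1, a_1 = 2, a_2 = 5/2, a_3 = 4/3, a_4 = 5/8, a_5 = 2/15


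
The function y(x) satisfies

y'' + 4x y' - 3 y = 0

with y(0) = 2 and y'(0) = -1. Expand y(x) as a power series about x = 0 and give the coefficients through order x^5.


Ansatz: y(x) = sum_{n>=0} a_n x^n, so y'(x) = sum_{n>=1} n a_n x^(n-1) and y''(x) = sum_{n>=2} n(n-1) a_n x^(n-2).
Substitute into P(x) y'' + Q(x) y' + R(x) y = 0 with P(x) = 1, Q(x) = 4x, R(x) = -3, and match powers of x.
Initial conditions: a_0 = 2, a_1 = -1.
Setting the coefficient of each power of x to zero and solving order by order (substituting the coefficients already found):
  x^0: 2 a_2 - 3 a_0 = 0  ->  2 a_2 = 3 a_0 = 6  ->  a_2 = 3
  x^1: 6 a_3 + a_1 = 0  ->  6 a_3 = -a_1 = 1  ->  a_3 = 1/6
  x^2: 12 a_4 + 5 a_2 = 0  ->  12 a_4 = -5 a_2 = -15  ->  a_4 = -5/4
  x^3: 20 a_5 + 9 a_3 = 0  ->  20 a_5 = -9 a_3 = -3/2  ->  a_5 = -3/40
Truncated series: y(x) = 2 - x + 3 x^2 + (1/6) x^3 - (5/4) x^4 - (3/40) x^5 + O(x^6).

a_0 = 2; a_1 = -1; a_2 = 3; a_3 = 1/6; a_4 = -5/4; a_5 = -3/40


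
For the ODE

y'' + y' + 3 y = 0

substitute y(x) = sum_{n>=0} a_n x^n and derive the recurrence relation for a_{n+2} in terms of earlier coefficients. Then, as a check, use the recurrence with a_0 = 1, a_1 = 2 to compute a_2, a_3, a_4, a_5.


Substitute y = sum_n a_n x^n.
y''(x) has coefficient (n+2)(n+1) a_{n+2} at x^n;
y'(x) has coefficient (n+1) a_{n+1} at x^n;
3 y(x) has coefficient 3 a_n at x^n.
Matching x^n: (n+2)(n+1) a_{n+2} + (n+1) a_{n+1} + 3 a_n = 0.
Thus a_{n+2} = [-(n+1) a_{n+1} - 3 a_n] / ((n+1)(n+2)).

Check with a_0 = 1, a_1 = 2 (apply the recurrence for n = 0, 1, 2, 3): a_0 = 1, a_1 = 2, a_2 = -5/2, a_3 = -1/6, a_4 = 2/3, a_5 = -13/120.

a_(n+2) = [-(n+1) a_(n+1) - 3 a_n] / ((n+1)(n+2)); check: a_0 = 1, a_1 = 2, a_2 = -5/2, a_3 = -1/6, a_4 = 2/3, a_5 = -13/120


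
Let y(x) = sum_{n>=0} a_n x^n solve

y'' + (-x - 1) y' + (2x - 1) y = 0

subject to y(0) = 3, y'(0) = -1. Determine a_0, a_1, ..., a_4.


Ansatz: y(x) = sum_{n>=0} a_n x^n, so y'(x) = sum_{n>=1} n a_n x^(n-1) and y''(x) = sum_{n>=2} n(n-1) a_n x^(n-2).
Substitute into P(x) y'' + Q(x) y' + R(x) y = 0 with P(x) = 1, Q(x) = -x - 1, R(x) = 2x - 1, and match powers of x.
Initial conditions: a_0 = 3, a_1 = -1.
Setting the coefficient of each power of x to zero and solving order by order (substituting the coefficients already found):
  x^0: 2 a_2 - a_1 - a_0 = 0  ->  2 a_2 = a_1 + a_0 = 2  ->  a_2 = 1
  x^1: 6 a_3 - 2 a_2 - 2 a_1 + 2 a_0 = 0  ->  6 a_3 = 2 a_2 + 2 a_1 - 2 a_0 = -6  ->  a_3 = -1
  x^2: 12 a_4 - 3 a_3 - 3 a_2 + 2 a_1 = 0  ->  12 a_4 = 3 a_3 + 3 a_2 - 2 a_1 = 2  ->  a_4 = 1/6
Truncated series: y(x) = 3 - x + x^2 - x^3 + (1/6) x^4 + O(x^5).

a_0 = 3; a_1 = -1; a_2 = 1; a_3 = -1; a_4 = 1/6


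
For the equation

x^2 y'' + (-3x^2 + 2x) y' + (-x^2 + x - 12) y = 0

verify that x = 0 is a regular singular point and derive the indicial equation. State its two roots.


Divide by x^2 to reach normal form y'' + P_1(x) y' + P_2(x) y = 0 with P_1(x) = -3 + 2/x and P_2(x) = -1 + 1/x - 12/x^2.
x = 0 is a singular point because the y'-coefficient -3 + 2/x has a pole at x = 0 and the y-coefficient -1 + 1/x - 12/x^2 has a pole at x = 0.
It is a regular singular point because x P_1(x) = p(x) = 2 - 3x and x^2 P_2(x) = q(x) = -x^2 + x - 12 are polynomials, hence analytic at x = 0.
p(0) = 2,  q(0) = -12.
Indicial equation: r(r-1) + p(0) r + q(0) = 0, i.e. r^2 + (p(0) - 1) r + q(0) = 0, i.e. r^2 + 1 r - 12 = 0.
Discriminant: (1)^2 - 4(-12) = 49, so r = (-1 ± 7)/2.
Solving: r_1 = 3, r_2 = -4.

indicial: r^2 + 1 r - 12 = 0; roots r_1 = 3, r_2 = -4


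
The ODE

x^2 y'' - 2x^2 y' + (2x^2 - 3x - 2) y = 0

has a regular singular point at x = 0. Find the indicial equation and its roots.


Divide by x^2 to reach normal form y'' + P_1(x) y' + P_2(x) y = 0 with P_1(x) = -2 and P_2(x) = 2 - 3/x - 2/x^2.
x = 0 is a singular point because the y-coefficient 2 - 3/x - 2/x^2 has a pole at x = 0.
It is a regular singular point because x P_1(x) = p(x) = -2x and x^2 P_2(x) = q(x) = 2x^2 - 3x - 2 are polynomials, hence analytic at x = 0.
p(0) = 0,  q(0) = -2.
Indicial equation: r(r-1) + p(0) r + q(0) = 0, i.e. r^2 + (p(0) - 1) r + q(0) = 0, i.e. r^2 - 1 r - 2 = 0.
Discriminant: (-1)^2 - 4(-2) = 9, so r = (1 ± 3)/2.
Solving: r_1 = 2, r_2 = -1.

indicial: r^2 - 1 r - 2 = 0; roots r_1 = 2, r_2 = -1


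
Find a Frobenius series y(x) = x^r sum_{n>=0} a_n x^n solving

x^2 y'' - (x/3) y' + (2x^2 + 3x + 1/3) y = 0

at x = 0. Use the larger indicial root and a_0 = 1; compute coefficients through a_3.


Write in Frobenius form y'' + (p(x)/x) y' + (q(x)/x^2) y = 0:
  p(x) = -1/3,  q(x) = 2x^2 + 3x + 1/3.
Indicial equation: r(r-1) + (-1/3) r + (1/3) = 0 -> roots r_1 = 1, r_2 = 1/3.
Take r = r_1 = 1. Let y(x) = x^r sum_{n>=0} a_n x^n with a_0 = 1.
Substitute y = x^r sum a_n x^n and match x^{r+n}. The recurrence is
  D(n) a_n + 3 a_{n-1} + 2 a_{n-2} = 0,  where D(n) = (r+n)(r+n-1) + (-1/3)(r+n) + (1/3).
  a_n = [-3 a_{n-1} - 2 a_{n-2}] / D(n).
Since the indicial polynomial factors as (r - r_1)(r - r_2), D(n) = (r_1 + n - r_1)(r_1 + n - r_2) = n(n + 2/3).
Evaluating step by step (a_0 = 1):
  n = 1: D(1) = 1(1 + 2/3) = 5/3; numerator = -3(1) = -3; a_1 = (-3)/(5/3) = -9/5
  n = 2: D(2) = 2(2 + 2/3) = 16/3; numerator = -3(-9/5) - 2(1) = 17/5; a_2 = (17/5)/(16/3) = 51/80
  n = 3: D(3) = 3(3 + 2/3) = 11; numerator = -3(51/80) - 2(-9/5) = 27/16; a_3 = (27/16)/(11) = 27/176

r = 1; a_0 = 1; a_1 = -9/5; a_2 = 51/80; a_3 = 27/176


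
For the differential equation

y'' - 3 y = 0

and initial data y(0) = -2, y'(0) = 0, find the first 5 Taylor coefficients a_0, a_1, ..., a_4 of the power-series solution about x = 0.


Ansatz: y(x) = sum_{n>=0} a_n x^n, so y'(x) = sum_{n>=1} n a_n x^(n-1) and y''(x) = sum_{n>=2} n(n-1) a_n x^(n-2).
Substitute into P(x) y'' + Q(x) y' + R(x) y = 0 with P(x) = 1, Q(x) = 0, R(x) = -3, and match powers of x.
Initial conditions: a_0 = -2, a_1 = 0.
Setting the coefficient of each power of x to zero and solving order by order (substituting the coefficients already found):
  x^0: 2 a_2 - 3 a_0 = 0  ->  2 a_2 = 3 a_0 = -6  ->  a_2 = -3
  x^1: 6 a_3 - 3 a_1 = 0  ->  6 a_3 = 3 a_1 = 0  ->  a_3 = 0
  x^2: 12 a_4 - 3 a_2 = 0  ->  12 a_4 = 3 a_2 = -9  ->  a_4 = -3/4
Truncated series: y(x) = -2 - 3 x^2 - (3/4) x^4 + O(x^5).

a_0 = -2; a_1 = 0; a_2 = -3; a_3 = 0; a_4 = -3/4


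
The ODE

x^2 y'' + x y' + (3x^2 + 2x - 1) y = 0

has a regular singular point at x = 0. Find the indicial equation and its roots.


Divide by x^2 to reach normal form y'' + P_1(x) y' + P_2(x) y = 0 with P_1(x) = 1/x and P_2(x) = 3 + 2/x - 1/x^2.
x = 0 is a singular point because the y'-coefficient 1/x has a pole at x = 0 and the y-coefficient 3 + 2/x - 1/x^2 has a pole at x = 0.
It is a regular singular point because x P_1(x) = p(x) = 1 and x^2 P_2(x) = q(x) = 3x^2 + 2x - 1 are polynomials, hence analytic at x = 0.
p(0) = 1,  q(0) = -1.
Indicial equation: r(r-1) + p(0) r + q(0) = 0, i.e. r^2 + (p(0) - 1) r + q(0) = 0, i.e. r^2 - 1 = 0.
Discriminant: (0)^2 - 4(-1) = 4, so r = (0 ± 2)/2.
Solving: r_1 = 1, r_2 = -1.

indicial: r^2 - 1 = 0; roots r_1 = 1, r_2 = -1


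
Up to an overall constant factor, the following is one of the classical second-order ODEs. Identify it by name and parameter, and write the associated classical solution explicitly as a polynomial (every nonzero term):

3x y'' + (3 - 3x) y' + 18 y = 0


All three coefficients share the factor 3; dividing through by 3 gives  x y'' + (1 - x) y' + 6 y = 0.
This matches the Laguerre equation x y'' + (1 - x) y' + n y = 0 with n = 6; the polynomial solution is L_6(x).
With y = sum_k a_k x^k, matching x^k gives (k+1)k a_{k+1} + (k+1) a_{k+1} - k a_k + n a_k = 0, i.e. (k+1)^2 a_{k+1} = (k - n) a_k = (k - 6) a_k. The right side vanishes at k = 6, so the series terminates at degree 6.
Standard normalization L_n(0) = 1 gives a_0 = 1. Work upward with a_{k+1} = (k - 6) a_k / (k+1)^2:
  a_1 = (0 - 6)(1) / 1^2 = -6/1 = -6
  a_2 = (1 - 6)(-6) / 2^2 = 30/4 = 15/2
  a_3 = (2 - 6)(15/2) / 3^2 = -30/9 = -10/3
  a_4 = (3 - 6)(-10/3) / 4^2 = 10/16 = 5/8
  a_5 = (4 - 6)(5/8) / 5^2 = (-5/4)/25 = -1/20
  a_6 = (5 - 6)(-1/20) / 6^2 = (1/20)/36 = 1/720
Hence L_6(x) = x^6/720 - x^5/20 + 5 x^4/8 - 10 x^3/3 + 15 x^2/2 - 6 x + 1.

L_6(x); series = x^6/720 - x^5/20 + 5 x^4/8 - 10 x^3/3 + 15 x^2/2 - 6 x + 1


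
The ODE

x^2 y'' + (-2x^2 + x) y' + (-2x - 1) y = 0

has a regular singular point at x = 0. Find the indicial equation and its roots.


Divide by x^2 to reach normal form y'' + P_1(x) y' + P_2(x) y = 0 with P_1(x) = -2 + 1/x and P_2(x) = -2/x - 1/x^2.
x = 0 is a singular point because the y'-coefficient -2 + 1/x has a pole at x = 0 and the y-coefficient -2/x - 1/x^2 has a pole at x = 0.
It is a regular singular point because x P_1(x) = p(x) = 1 - 2x and x^2 P_2(x) = q(x) = -2x - 1 are polynomials, hence analytic at x = 0.
p(0) = 1,  q(0) = -1.
Indicial equation: r(r-1) + p(0) r + q(0) = 0, i.e. r^2 + (p(0) - 1) r + q(0) = 0, i.e. r^2 - 1 = 0.
Discriminant: (0)^2 - 4(-1) = 4, so r = (0 ± 2)/2.
Solving: r_1 = 1, r_2 = -1.

indicial: r^2 - 1 = 0; roots r_1 = 1, r_2 = -1


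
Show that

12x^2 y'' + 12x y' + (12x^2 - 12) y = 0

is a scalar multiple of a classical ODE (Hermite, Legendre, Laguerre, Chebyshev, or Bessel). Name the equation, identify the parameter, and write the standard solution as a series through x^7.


All three coefficients share the factor 12; dividing through by 12 gives  x^2 y'' + x y' + (x^2 - 1) y = 0.
This matches the Bessel equation x^2 y'' + x y' + (x^2 - nu^2) y = 0 with nu^2 = 1, so nu = 1; the solution bounded at x = 0 is J_1(x).
Frobenius at x = 0: indicial roots ±nu; for r = nu the recurrence k(k + 2nu) c_k = -c_{k-2} gives the standard series J_nu(x) = sum_{k>=0} (-1)^k / (k! (k+nu)!) (x/2)^(2k+nu). Evaluate the first 4 terms:
  k = 0: (-1)^0 / (0! * 1! * 2^1) x^1 = 1/(1*1*2) x^1 = (1/2) x^1
  k = 1: (-1)^1 / (1! * 2! * 2^3) x^3 = -1/(1*2*8) x^3 = (-1/16) x^3
  k = 2: (-1)^2 / (2! * 3! * 2^5) x^5 = 1/(2*6*32) x^5 = (1/384) x^5
  k = 3: (-1)^3 / (3! * 4! * 2^7) x^7 = -1/(6*24*128) x^7 = (-1/18432) x^7
Hence J_1(x) = -x^7/18432 + x^5/384 - x^3/16 + x/2 + ....

J_1(x); series = -x^7/18432 + x^5/384 - x^3/16 + x/2


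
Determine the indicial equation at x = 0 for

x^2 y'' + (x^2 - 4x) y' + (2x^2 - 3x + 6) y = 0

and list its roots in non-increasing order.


Divide by x^2 to reach normal form y'' + P_1(x) y' + P_2(x) y = 0 with P_1(x) = 1 - 4/x and P_2(x) = 2 - 3/x + 6/x^2.
x = 0 is a singular point because the y'-coefficient 1 - 4/x has a pole at x = 0 and the y-coefficient 2 - 3/x + 6/x^2 has a pole at x = 0.
It is a regular singular point because x P_1(x) = p(x) = x - 4 and x^2 P_2(x) = q(x) = 2x^2 - 3x + 6 are polynomials, hence analytic at x = 0.
p(0) = -4,  q(0) = 6.
Indicial equation: r(r-1) + p(0) r + q(0) = 0, i.e. r^2 + (p(0) - 1) r + q(0) = 0, i.e. r^2 - 5 r + 6 = 0.
Discriminant: (-5)^2 - 4(6) = 1, so r = (5 ± 1)/2.
Solving: r_1 = 3, r_2 = 2.

indicial: r^2 - 5 r + 6 = 0; roots r_1 = 3, r_2 = 2


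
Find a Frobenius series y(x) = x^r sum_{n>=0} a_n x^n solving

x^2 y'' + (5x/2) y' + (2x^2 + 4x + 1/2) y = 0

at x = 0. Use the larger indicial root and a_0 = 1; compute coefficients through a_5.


Write in Frobenius form y'' + (p(x)/x) y' + (q(x)/x^2) y = 0:
  p(x) = 5/2,  q(x) = 2x^2 + 4x + 1/2.
Indicial equation: r(r-1) + (5/2) r + (1/2) = 0 -> roots r_1 = -1/2, r_2 = -1.
Take r = r_1 = -1/2. Let y(x) = x^r sum_{n>=0} a_n x^n with a_0 = 1.
Substitute y = x^r sum a_n x^n and match x^{r+n}. The recurrence is
  D(n) a_n + 4 a_{n-1} + 2 a_{n-2} = 0,  where D(n) = (r+n)(r+n-1) + (5/2)(r+n) + (1/2).
  a_n = [-4 a_{n-1} - 2 a_{n-2}] / D(n).
Since the indicial polynomial factors as (r - r_1)(r - r_2), D(n) = (r_1 + n - r_1)(r_1 + n - r_2) = n(n + 1/2).
Evaluating step by step (a_0 = 1):
  n = 1: D(1) = 1(1 + 1/2) = 3/2; numerator = -4(1) = -4; a_1 = (-4)/(3/2) = -8/3
  n = 2: D(2) = 2(2 + 1/2) = 5; numerator = -4(-8/3) - 2(1) = 26/3; a_2 = (26/3)/(5) = 26/15
  n = 3: D(3) = 3(3 + 1/2) = 21/2; numerator = -4(26/15) - 2(-8/3) = -8/5; a_3 = (-8/5)/(21/2) = -16/105
  n = 4: D(4) = 4(4 + 1/2) = 18; numerator = -4(-16/105) - 2(26/15) = -20/7; a_4 = (-20/7)/(18) = -10/63
  n = 5: D(5) = 5(5 + 1/2) = 55/2; numerator = -4(-10/63) - 2(-16/105) = 296/315; a_5 = (296/315)/(55/2) = 592/17325

r = -1/2; a_0 = 1; a_1 = -8/3; a_2 = 26/15; a_3 = -16/105; a_4 = -10/63; a_5 = 592/17325


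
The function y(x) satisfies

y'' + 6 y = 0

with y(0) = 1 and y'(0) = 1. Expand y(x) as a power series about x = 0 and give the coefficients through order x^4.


Ansatz: y(x) = sum_{n>=0} a_n x^n, so y'(x) = sum_{n>=1} n a_n x^(n-1) and y''(x) = sum_{n>=2} n(n-1) a_n x^(n-2).
Substitute into P(x) y'' + Q(x) y' + R(x) y = 0 with P(x) = 1, Q(x) = 0, R(x) = 6, and match powers of x.
Initial conditions: a_0 = 1, a_1 = 1.
Setting the coefficient of each power of x to zero and solving order by order (substituting the coefficients already found):
  x^0: 2 a_2 + 6 a_0 = 0  ->  2 a_2 = -6 a_0 = -6  ->  a_2 = -3
  x^1: 6 a_3 + 6 a_1 = 0  ->  6 a_3 = -6 a_1 = -6  ->  a_3 = -1
  x^2: 12 a_4 + 6 a_2 = 0  ->  12 a_4 = -6 a_2 = 18  ->  a_4 = 3/2
Truncated series: y(x) = 1 + x - 3 x^2 - x^3 + (3/2) x^4 + O(x^5).

a_0 = 1; a_1 = 1; a_2 = -3; a_3 = -1; a_4 = 3/2


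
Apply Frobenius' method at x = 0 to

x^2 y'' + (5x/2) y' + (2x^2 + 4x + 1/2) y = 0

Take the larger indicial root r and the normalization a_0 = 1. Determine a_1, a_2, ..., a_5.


Write in Frobenius form y'' + (p(x)/x) y' + (q(x)/x^2) y = 0:
  p(x) = 5/2,  q(x) = 2x^2 + 4x + 1/2.
Indicial equation: r(r-1) + (5/2) r + (1/2) = 0 -> roots r_1 = -1/2, r_2 = -1.
Take r = r_1 = -1/2. Let y(x) = x^r sum_{n>=0} a_n x^n with a_0 = 1.
Substitute y = x^r sum a_n x^n and match x^{r+n}. The recurrence is
  D(n) a_n + 4 a_{n-1} + 2 a_{n-2} = 0,  where D(n) = (r+n)(r+n-1) + (5/2)(r+n) + (1/2).
  a_n = [-4 a_{n-1} - 2 a_{n-2}] / D(n).
Since the indicial polynomial factors as (r - r_1)(r - r_2), D(n) = (r_1 + n - r_1)(r_1 + n - r_2) = n(n + 1/2).
Evaluating step by step (a_0 = 1):
  n = 1: D(1) = 1(1 + 1/2) = 3/2; numerator = -4(1) = -4; a_1 = (-4)/(3/2) = -8/3
  n = 2: D(2) = 2(2 + 1/2) = 5; numerator = -4(-8/3) - 2(1) = 26/3; a_2 = (26/3)/(5) = 26/15
  n = 3: D(3) = 3(3 + 1/2) = 21/2; numerator = -4(26/15) - 2(-8/3) = -8/5; a_3 = (-8/5)/(21/2) = -16/105
  n = 4: D(4) = 4(4 + 1/2) = 18; numerator = -4(-16/105) - 2(26/15) = -20/7; a_4 = (-20/7)/(18) = -10/63
  n = 5: D(5) = 5(5 + 1/2) = 55/2; numerator = -4(-10/63) - 2(-16/105) = 296/315; a_5 = (296/315)/(55/2) = 592/17325

r = -1/2; a_0 = 1; a_1 = -8/3; a_2 = 26/15; a_3 = -16/105; a_4 = -10/63; a_5 = 592/17325


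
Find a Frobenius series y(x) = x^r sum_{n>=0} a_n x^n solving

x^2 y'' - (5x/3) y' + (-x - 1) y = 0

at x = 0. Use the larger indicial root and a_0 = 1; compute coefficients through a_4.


Write in Frobenius form y'' + (p(x)/x) y' + (q(x)/x^2) y = 0:
  p(x) = -5/3,  q(x) = -x - 1.
Indicial equation: r(r-1) + (-5/3) r + (-1) = 0 -> roots r_1 = 3, r_2 = -1/3.
Take r = r_1 = 3. Let y(x) = x^r sum_{n>=0} a_n x^n with a_0 = 1.
Substitute y = x^r sum a_n x^n and match x^{r+n}. The recurrence is
  D(n) a_n - 1 a_{n-1} = 0,  where D(n) = (r+n)(r+n-1) + (-5/3)(r+n) + (-1).
  a_n = 1 / D(n) * a_{n-1}.
Since the indicial polynomial factors as (r - r_1)(r - r_2), D(n) = (r_1 + n - r_1)(r_1 + n - r_2) = n(n + 10/3).
Evaluating step by step (a_0 = 1):
  n = 1: D(1) = 1(1 + 10/3) = 13/3; numerator = 1(1) = 1; a_1 = (1)/(13/3) = 3/13
  n = 2: D(2) = 2(2 + 10/3) = 32/3; numerator = 1(3/13) = 3/13; a_2 = (3/13)/(32/3) = 9/416
  n = 3: D(3) = 3(3 + 10/3) = 19; numerator = 1(9/416) = 9/416; a_3 = (9/416)/(19) = 9/7904
  n = 4: D(4) = 4(4 + 10/3) = 88/3; numerator = 1(9/7904) = 9/7904; a_4 = (9/7904)/(88/3) = 27/695552

r = 3; a_0 = 1; a_1 = 3/13; a_2 = 9/416; a_3 = 9/7904; a_4 = 27/695552


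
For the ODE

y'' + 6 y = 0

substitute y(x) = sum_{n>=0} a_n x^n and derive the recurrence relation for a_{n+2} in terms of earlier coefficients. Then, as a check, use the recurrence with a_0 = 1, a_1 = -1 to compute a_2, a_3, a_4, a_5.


Substitute y = sum_n a_n x^n into y'' + (const) y = 0.
y''(x) = sum_{n>=0} (n+2)(n+1) a_{n+2} x^n.
The ODE becomes sum_n [(n+2)(n+1) a_{n+2} + 6 a_n] x^n = 0.
Setting each coefficient to zero gives the recurrence:
  (n+2)(n+1) a_{n+2} + 6 a_n = 0,
  a_{n+2} = -6 / ((n+1)(n+2)) a_n.

Check with a_0 = 1, a_1 = -1 (apply the recurrence for n = 0, 1, 2, 3): a_0 = 1, a_1 = -1, a_2 = -3, a_3 = 1, a_4 = 3/2, a_5 = -3/10.

a_{n+2} = -6/((n+1)(n+2)) * a_n; check: a_0 = 1, a_1 = -1, a_2 = -3, a_3 = 1, a_4 = 3/2, a_5 = -3/10


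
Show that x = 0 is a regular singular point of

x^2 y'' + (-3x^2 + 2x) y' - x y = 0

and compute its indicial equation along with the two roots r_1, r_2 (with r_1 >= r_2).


Divide by x^2 to reach normal form y'' + P_1(x) y' + P_2(x) y = 0 with P_1(x) = -3 + 2/x and P_2(x) = -1/x.
x = 0 is a singular point because the y'-coefficient -3 + 2/x has a pole at x = 0 and the y-coefficient -1/x has a pole at x = 0.
It is a regular singular point because x P_1(x) = p(x) = 2 - 3x and x^2 P_2(x) = q(x) = -x are polynomials, hence analytic at x = 0.
p(0) = 2,  q(0) = 0.
Indicial equation: r(r-1) + p(0) r + q(0) = 0, i.e. r^2 + (p(0) - 1) r + q(0) = 0, i.e. r^2 + 1 r = 0.
Discriminant: (1)^2 - 4(0) = 1, so r = (-1 ± 1)/2.
Solving: r_1 = 0, r_2 = -1.

indicial: r^2 + 1 r = 0; roots r_1 = 0, r_2 = -1


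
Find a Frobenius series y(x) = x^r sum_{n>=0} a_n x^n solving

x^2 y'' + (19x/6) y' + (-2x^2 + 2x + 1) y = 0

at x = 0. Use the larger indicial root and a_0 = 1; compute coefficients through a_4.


Write in Frobenius form y'' + (p(x)/x) y' + (q(x)/x^2) y = 0:
  p(x) = 19/6,  q(x) = -2x^2 + 2x + 1.
Indicial equation: r(r-1) + (19/6) r + (1) = 0 -> roots r_1 = -2/3, r_2 = -3/2.
Take r = r_1 = -2/3. Let y(x) = x^r sum_{n>=0} a_n x^n with a_0 = 1.
Substitute y = x^r sum a_n x^n and match x^{r+n}. The recurrence is
  D(n) a_n + 2 a_{n-1} - 2 a_{n-2} = 0,  where D(n) = (r+n)(r+n-1) + (19/6)(r+n) + (1).
  a_n = [-2 a_{n-1} + 2 a_{n-2}] / D(n).
Since the indicial polynomial factors as (r - r_1)(r - r_2), D(n) = (r_1 + n - r_1)(r_1 + n - r_2) = n(n + 5/6).
Evaluating step by step (a_0 = 1):
  n = 1: D(1) = 1(1 + 5/6) = 11/6; numerator = -2(1) = -2; a_1 = (-2)/(11/6) = -12/11
  n = 2: D(2) = 2(2 + 5/6) = 17/3; numerator = -2(-12/11) + 2(1) = 46/11; a_2 = (46/11)/(17/3) = 138/187
  n = 3: D(3) = 3(3 + 5/6) = 23/2; numerator = -2(138/187) + 2(-12/11) = -684/187; a_3 = (-684/187)/(23/2) = -1368/4301
  n = 4: D(4) = 4(4 + 5/6) = 58/3; numerator = -2(-1368/4301) + 2(138/187) = 9084/4301; a_4 = (9084/4301)/(58/3) = 13626/124729

r = -2/3; a_0 = 1; a_1 = -12/11; a_2 = 138/187; a_3 = -1368/4301; a_4 = 13626/124729


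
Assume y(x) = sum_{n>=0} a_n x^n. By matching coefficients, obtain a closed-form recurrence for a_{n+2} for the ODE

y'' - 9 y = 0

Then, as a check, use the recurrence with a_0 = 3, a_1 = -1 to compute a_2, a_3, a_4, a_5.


Substitute y = sum_n a_n x^n into y'' + (const) y = 0.
y''(x) = sum_{n>=0} (n+2)(n+1) a_{n+2} x^n.
The ODE becomes sum_n [(n+2)(n+1) a_{n+2} - 9 a_n] x^n = 0.
Setting each coefficient to zero gives the recurrence:
  (n+2)(n+1) a_{n+2} - 9 a_n = 0,
  a_{n+2} = 9 / ((n+1)(n+2)) a_n.

Check with a_0 = 3, a_1 = -1 (apply the recurrence for n = 0, 1, 2, 3): a_0 = 3, a_1 = -1, a_2 = 27/2, a_3 = -3/2, a_4 = 81/8, a_5 = -27/40.

a_{n+2} = 9/((n+1)(n+2)) * a_n; check: a_0 = 3, a_1 = -1, a_2 = 27/2, a_3 = -3/2, a_4 = 81/8, a_5 = -27/40


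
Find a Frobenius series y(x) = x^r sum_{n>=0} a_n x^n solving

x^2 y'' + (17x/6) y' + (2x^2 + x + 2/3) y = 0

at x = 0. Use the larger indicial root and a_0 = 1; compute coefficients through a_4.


Write in Frobenius form y'' + (p(x)/x) y' + (q(x)/x^2) y = 0:
  p(x) = 17/6,  q(x) = 2x^2 + x + 2/3.
Indicial equation: r(r-1) + (17/6) r + (2/3) = 0 -> roots r_1 = -1/2, r_2 = -4/3.
Take r = r_1 = -1/2. Let y(x) = x^r sum_{n>=0} a_n x^n with a_0 = 1.
Substitute y = x^r sum a_n x^n and match x^{r+n}. The recurrence is
  D(n) a_n + 1 a_{n-1} + 2 a_{n-2} = 0,  where D(n) = (r+n)(r+n-1) + (17/6)(r+n) + (2/3).
  a_n = [-1 a_{n-1} - 2 a_{n-2}] / D(n).
Since the indicial polynomial factors as (r - r_1)(r - r_2), D(n) = (r_1 + n - r_1)(r_1 + n - r_2) = n(n + 5/6).
Evaluating step by step (a_0 = 1):
  n = 1: D(1) = 1(1 + 5/6) = 11/6; numerator = -1(1) = -1; a_1 = (-1)/(11/6) = -6/11
  n = 2: D(2) = 2(2 + 5/6) = 17/3; numerator = -1(-6/11) - 2(1) = -16/11; a_2 = (-16/11)/(17/3) = -48/187
  n = 3: D(3) = 3(3 + 5/6) = 23/2; numerator = -1(-48/187) - 2(-6/11) = 252/187; a_3 = (252/187)/(23/2) = 504/4301
  n = 4: D(4) = 4(4 + 5/6) = 58/3; numerator = -1(504/4301) - 2(-48/187) = 1704/4301; a_4 = (1704/4301)/(58/3) = 2556/124729

r = -1/2; a_0 = 1; a_1 = -6/11; a_2 = -48/187; a_3 = 504/4301; a_4 = 2556/124729


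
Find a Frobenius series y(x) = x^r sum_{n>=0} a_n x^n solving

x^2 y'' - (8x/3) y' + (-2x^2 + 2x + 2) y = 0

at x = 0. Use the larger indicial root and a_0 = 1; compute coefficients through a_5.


Write in Frobenius form y'' + (p(x)/x) y' + (q(x)/x^2) y = 0:
  p(x) = -8/3,  q(x) = -2x^2 + 2x + 2.
Indicial equation: r(r-1) + (-8/3) r + (2) = 0 -> roots r_1 = 3, r_2 = 2/3.
Take r = r_1 = 3. Let y(x) = x^r sum_{n>=0} a_n x^n with a_0 = 1.
Substitute y = x^r sum a_n x^n and match x^{r+n}. The recurrence is
  D(n) a_n + 2 a_{n-1} - 2 a_{n-2} = 0,  where D(n) = (r+n)(r+n-1) + (-8/3)(r+n) + (2).
  a_n = [-2 a_{n-1} + 2 a_{n-2}] / D(n).
Since the indicial polynomial factors as (r - r_1)(r - r_2), D(n) = (r_1 + n - r_1)(r_1 + n - r_2) = n(n + 7/3).
Evaluating step by step (a_0 = 1):
  n = 1: D(1) = 1(1 + 7/3) = 10/3; numerator = -2(1) = -2; a_1 = (-2)/(10/3) = -3/5
  n = 2: D(2) = 2(2 + 7/3) = 26/3; numerator = -2(-3/5) + 2(1) = 16/5; a_2 = (16/5)/(26/3) = 24/65
  n = 3: D(3) = 3(3 + 7/3) = 16; numerator = -2(24/65) + 2(-3/5) = -126/65; a_3 = (-126/65)/(16) = -63/520
  n = 4: D(4) = 4(4 + 7/3) = 76/3; numerator = -2(-63/520) + 2(24/65) = 51/52; a_4 = (51/52)/(76/3) = 153/3952
  n = 5: D(5) = 5(5 + 7/3) = 110/3; numerator = -2(153/3952) + 2(-63/520) = -243/760; a_5 = (-243/760)/(110/3) = -729/83600

r = 3; a_0 = 1; a_1 = -3/5; a_2 = 24/65; a_3 = -63/520; a_4 = 153/3952; a_5 = -729/83600


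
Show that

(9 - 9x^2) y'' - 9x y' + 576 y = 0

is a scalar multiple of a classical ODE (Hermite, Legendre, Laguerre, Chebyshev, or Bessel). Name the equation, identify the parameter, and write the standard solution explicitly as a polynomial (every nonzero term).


All three coefficients share the factor 9; dividing through by 9 gives  (1 - x^2) y'' - x y' + 64 y = 0.
This matches the Chebyshev equation (1 - x^2) y'' - x y' + n^2 y = 0 (note the -x y' term, not -2x y') with n^2 = 64, so n = 8; the polynomial solution is T_8(x).
With y = sum_k a_k x^k, matching x^k gives (k+2)(k+1) a_{k+2} = (k^2 - n^2) a_k = (k - 8)(k + 8) a_k. The right side vanishes at k = 8, so the series with the parity of 8 terminates at degree 8.
Standard normalization: leading coefficient of T_n is 2^(n-1), so a_8 = 2^7 = 128. Work downward with a_k = (k+1)(k+2) a_{k+2} / ((k - 8)(k + 8)):
  a_6 = (7)(8)(128) / ((6 - 8)(6 + 8)) = 7168/(-28) = -256
  a_4 = (5)(6)(-256) / ((4 - 8)(4 + 8)) = -7680/(-48) = 160
  a_2 = (3)(4)(160) / ((2 - 8)(2 + 8)) = 1920/(-60) = -32
  a_0 = (1)(2)(-32) / ((0 - 8)(0 + 8)) = -64/(-64) = 1
Hence T_8(x) = 128 x^8 - 256 x^6 + 160 x^4 - 32 x^2 + 1.

T_8(x); series = 128 x^8 - 256 x^6 + 160 x^4 - 32 x^2 + 1


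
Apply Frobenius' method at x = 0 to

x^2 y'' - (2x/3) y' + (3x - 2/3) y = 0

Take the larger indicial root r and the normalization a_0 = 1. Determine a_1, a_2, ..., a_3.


Write in Frobenius form y'' + (p(x)/x) y' + (q(x)/x^2) y = 0:
  p(x) = -2/3,  q(x) = 3x - 2/3.
Indicial equation: r(r-1) + (-2/3) r + (-2/3) = 0 -> roots r_1 = 2, r_2 = -1/3.
Take r = r_1 = 2. Let y(x) = x^r sum_{n>=0} a_n x^n with a_0 = 1.
Substitute y = x^r sum a_n x^n and match x^{r+n}. The recurrence is
  D(n) a_n + 3 a_{n-1} = 0,  where D(n) = (r+n)(r+n-1) + (-2/3)(r+n) + (-2/3).
  a_n = -3 / D(n) * a_{n-1}.
Since the indicial polynomial factors as (r - r_1)(r - r_2), D(n) = (r_1 + n - r_1)(r_1 + n - r_2) = n(n + 7/3).
Evaluating step by step (a_0 = 1):
  n = 1: D(1) = 1(1 + 7/3) = 10/3; numerator = -3(1) = -3; a_1 = (-3)/(10/3) = -9/10
  n = 2: D(2) = 2(2 + 7/3) = 26/3; numerator = -3(-9/10) = 27/10; a_2 = (27/10)/(26/3) = 81/260
  n = 3: D(3) = 3(3 + 7/3) = 16; numerator = -3(81/260) = -243/260; a_3 = (-243/260)/(16) = -243/4160

r = 2; a_0 = 1; a_1 = -9/10; a_2 = 81/260; a_3 = -243/4160


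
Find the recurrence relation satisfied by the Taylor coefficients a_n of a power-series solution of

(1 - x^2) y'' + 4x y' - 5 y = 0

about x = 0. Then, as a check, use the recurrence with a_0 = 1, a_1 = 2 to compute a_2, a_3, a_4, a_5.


Substitute y = sum_n a_n x^n.
(1 - 1 x^2) y'' contributes (n+2)(n+1) a_{n+2} - n(n-1) a_n at x^n.
4 x y'(x) contributes 4 n a_n at x^n.
-5 y(x) contributes -5 a_n at x^n.
Matching x^n: (n+2)(n+1) a_{n+2} + (-n(n-1) + 4 n - 5) a_n = 0.
Thus a_{n+2} = (n(n-1) - 4 n + 5) / ((n+1)(n+2)) * a_n.

Check with a_0 = 1, a_1 = 2 (apply the recurrence for n = 0, 1, 2, 3): a_0 = 1, a_1 = 2, a_2 = 5/2, a_3 = 1/3, a_4 = -5/24, a_5 = -1/60.

a_(n+2) = (n(n-1) - 4 n + 5) / ((n+1)(n+2)) * a_n; check: a_0 = 1, a_1 = 2, a_2 = 5/2, a_3 = 1/3, a_4 = -5/24, a_5 = -1/60


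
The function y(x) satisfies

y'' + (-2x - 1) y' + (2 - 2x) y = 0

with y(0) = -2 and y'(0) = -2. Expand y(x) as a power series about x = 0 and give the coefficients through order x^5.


Ansatz: y(x) = sum_{n>=0} a_n x^n, so y'(x) = sum_{n>=1} n a_n x^(n-1) and y''(x) = sum_{n>=2} n(n-1) a_n x^(n-2).
Substitute into P(x) y'' + Q(x) y' + R(x) y = 0 with P(x) = 1, Q(x) = -2x - 1, R(x) = 2 - 2x, and match powers of x.
Initial conditions: a_0 = -2, a_1 = -2.
Setting the coefficient of each power of x to zero and solving order by order (substituting the coefficients already found):
  x^0: 2 a_2 - a_1 + 2 a_0 = 0  ->  2 a_2 = a_1 - 2 a_0 = 2  ->  a_2 = 1
  x^1: 6 a_3 - 2 a_2 - 2 a_0 = 0  ->  6 a_3 = 2 a_2 + 2 a_0 = -2  ->  a_3 = -1/3
  x^2: 12 a_4 - 3 a_3 - 2 a_2 - 2 a_1 = 0  ->  12 a_4 = 3 a_3 + 2 a_2 + 2 a_1 = -3  ->  a_4 = -1/4
  x^3: 20 a_5 - 4 a_4 - 4 a_3 - 2 a_2 = 0  ->  20 a_5 = 4 a_4 + 4 a_3 + 2 a_2 = -1/3  ->  a_5 = -1/60
Truncated series: y(x) = -2 - 2 x + x^2 - (1/3) x^3 - (1/4) x^4 - (1/60) x^5 + O(x^6).

a_0 = -2; a_1 = -2; a_2 = 1; a_3 = -1/3; a_4 = -1/4; a_5 = -1/60


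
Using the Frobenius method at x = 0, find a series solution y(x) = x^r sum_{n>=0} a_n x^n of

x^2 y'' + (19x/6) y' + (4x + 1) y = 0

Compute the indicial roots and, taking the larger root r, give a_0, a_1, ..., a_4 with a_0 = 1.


Write in Frobenius form y'' + (p(x)/x) y' + (q(x)/x^2) y = 0:
  p(x) = 19/6,  q(x) = 4x + 1.
Indicial equation: r(r-1) + (19/6) r + (1) = 0 -> roots r_1 = -2/3, r_2 = -3/2.
Take r = r_1 = -2/3. Let y(x) = x^r sum_{n>=0} a_n x^n with a_0 = 1.
Substitute y = x^r sum a_n x^n and match x^{r+n}. The recurrence is
  D(n) a_n + 4 a_{n-1} = 0,  where D(n) = (r+n)(r+n-1) + (19/6)(r+n) + (1).
  a_n = -4 / D(n) * a_{n-1}.
Since the indicial polynomial factors as (r - r_1)(r - r_2), D(n) = (r_1 + n - r_1)(r_1 + n - r_2) = n(n + 5/6).
Evaluating step by step (a_0 = 1):
  n = 1: D(1) = 1(1 + 5/6) = 11/6; numerator = -4(1) = -4; a_1 = (-4)/(11/6) = -24/11
  n = 2: D(2) = 2(2 + 5/6) = 17/3; numerator = -4(-24/11) = 96/11; a_2 = (96/11)/(17/3) = 288/187
  n = 3: D(3) = 3(3 + 5/6) = 23/2; numerator = -4(288/187) = -1152/187; a_3 = (-1152/187)/(23/2) = -2304/4301
  n = 4: D(4) = 4(4 + 5/6) = 58/3; numerator = -4(-2304/4301) = 9216/4301; a_4 = (9216/4301)/(58/3) = 13824/124729

r = -2/3; a_0 = 1; a_1 = -24/11; a_2 = 288/187; a_3 = -2304/4301; a_4 = 13824/124729


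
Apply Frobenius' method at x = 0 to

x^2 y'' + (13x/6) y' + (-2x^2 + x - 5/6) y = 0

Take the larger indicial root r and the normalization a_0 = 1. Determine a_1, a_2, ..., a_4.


Write in Frobenius form y'' + (p(x)/x) y' + (q(x)/x^2) y = 0:
  p(x) = 13/6,  q(x) = -2x^2 + x - 5/6.
Indicial equation: r(r-1) + (13/6) r + (-5/6) = 0 -> roots r_1 = 1/2, r_2 = -5/3.
Take r = r_1 = 1/2. Let y(x) = x^r sum_{n>=0} a_n x^n with a_0 = 1.
Substitute y = x^r sum a_n x^n and match x^{r+n}. The recurrence is
  D(n) a_n + 1 a_{n-1} - 2 a_{n-2} = 0,  where D(n) = (r+n)(r+n-1) + (13/6)(r+n) + (-5/6).
  a_n = [-1 a_{n-1} + 2 a_{n-2}] / D(n).
Since the indicial polynomial factors as (r - r_1)(r - r_2), D(n) = (r_1 + n - r_1)(r_1 + n - r_2) = n(n + 13/6).
Evaluating step by step (a_0 = 1):
  n = 1: D(1) = 1(1 + 13/6) = 19/6; numerator = -1(1) = -1; a_1 = (-1)/(19/6) = -6/19
  n = 2: D(2) = 2(2 + 13/6) = 25/3; numerator = -1(-6/19) + 2(1) = 44/19; a_2 = (44/19)/(25/3) = 132/475
  n = 3: D(3) = 3(3 + 13/6) = 31/2; numerator = -1(132/475) + 2(-6/19) = -432/475; a_3 = (-432/475)/(31/2) = -864/14725
  n = 4: D(4) = 4(4 + 13/6) = 74/3; numerator = -1(-864/14725) + 2(132/475) = 9048/14725; a_4 = (9048/14725)/(74/3) = 13572/544825

r = 1/2; a_0 = 1; a_1 = -6/19; a_2 = 132/475; a_3 = -864/14725; a_4 = 13572/544825
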